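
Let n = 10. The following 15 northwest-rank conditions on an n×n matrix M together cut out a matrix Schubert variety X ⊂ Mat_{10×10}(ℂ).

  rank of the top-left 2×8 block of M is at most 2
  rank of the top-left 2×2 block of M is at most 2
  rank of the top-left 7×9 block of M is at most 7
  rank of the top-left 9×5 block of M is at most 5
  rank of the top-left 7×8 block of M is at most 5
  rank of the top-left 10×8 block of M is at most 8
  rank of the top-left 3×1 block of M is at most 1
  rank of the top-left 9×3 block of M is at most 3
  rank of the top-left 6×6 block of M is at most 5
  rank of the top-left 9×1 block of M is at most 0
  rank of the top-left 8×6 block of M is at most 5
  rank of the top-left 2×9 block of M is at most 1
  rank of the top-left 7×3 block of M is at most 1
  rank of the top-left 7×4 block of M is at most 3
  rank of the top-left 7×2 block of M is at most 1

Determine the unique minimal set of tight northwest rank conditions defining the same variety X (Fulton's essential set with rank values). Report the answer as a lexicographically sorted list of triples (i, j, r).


The tightest implied rank at each (i,j), from the 15 conditions:

  i=1: 0 | 1 | 1 | 1 | 1 | 1 | 1 | 1 | 1 | 1
  i=2: 0 | 1 | 1 | 1 | 1 | 1 | 1 | 1 | 1 | 2
  i=3: 0 | 1 | 1 | 2 | 2 | 2 | 2 | 2 | 2 | 3
  i=4: 0 | 1 | 1 | 2 | 3 | 3 | 3 | 3 | 3 | 4
  i=5: 0 | 1 | 1 | 2 | 3 | 4 | 4 | 4 | 4 | 5
  i=6: 0 | 1 | 1 | 2 | 3 | 4 | 5 | 5 | 5 | 6
  i=7: 0 | 1 | 1 | 2 | 3 | 4 | 5 | 5 | 6 | 7
  i=8: 0 | 1 | 2 | 3 | 4 | 5 | 6 | 6 | 7 | 8
  i=9: 0 | 1 | 2 | 3 | 4 | 5 | 6 | 7 | 8 | 9
  i=10: 1 | 2 | 3 | 4 | 5 | 6 | 7 | 8 | 9 | 10

reading off 1-entries of Δ²R: w = (2, 10, 4, 5, 6, 7, 9, 3, 8, 1).

Rothe diagram D(w) (22 cells), 4 SE-corners (essential conditions):

[(2, 9, 1), (7, 3, 1), (7, 8, 5), (9, 1, 0)]


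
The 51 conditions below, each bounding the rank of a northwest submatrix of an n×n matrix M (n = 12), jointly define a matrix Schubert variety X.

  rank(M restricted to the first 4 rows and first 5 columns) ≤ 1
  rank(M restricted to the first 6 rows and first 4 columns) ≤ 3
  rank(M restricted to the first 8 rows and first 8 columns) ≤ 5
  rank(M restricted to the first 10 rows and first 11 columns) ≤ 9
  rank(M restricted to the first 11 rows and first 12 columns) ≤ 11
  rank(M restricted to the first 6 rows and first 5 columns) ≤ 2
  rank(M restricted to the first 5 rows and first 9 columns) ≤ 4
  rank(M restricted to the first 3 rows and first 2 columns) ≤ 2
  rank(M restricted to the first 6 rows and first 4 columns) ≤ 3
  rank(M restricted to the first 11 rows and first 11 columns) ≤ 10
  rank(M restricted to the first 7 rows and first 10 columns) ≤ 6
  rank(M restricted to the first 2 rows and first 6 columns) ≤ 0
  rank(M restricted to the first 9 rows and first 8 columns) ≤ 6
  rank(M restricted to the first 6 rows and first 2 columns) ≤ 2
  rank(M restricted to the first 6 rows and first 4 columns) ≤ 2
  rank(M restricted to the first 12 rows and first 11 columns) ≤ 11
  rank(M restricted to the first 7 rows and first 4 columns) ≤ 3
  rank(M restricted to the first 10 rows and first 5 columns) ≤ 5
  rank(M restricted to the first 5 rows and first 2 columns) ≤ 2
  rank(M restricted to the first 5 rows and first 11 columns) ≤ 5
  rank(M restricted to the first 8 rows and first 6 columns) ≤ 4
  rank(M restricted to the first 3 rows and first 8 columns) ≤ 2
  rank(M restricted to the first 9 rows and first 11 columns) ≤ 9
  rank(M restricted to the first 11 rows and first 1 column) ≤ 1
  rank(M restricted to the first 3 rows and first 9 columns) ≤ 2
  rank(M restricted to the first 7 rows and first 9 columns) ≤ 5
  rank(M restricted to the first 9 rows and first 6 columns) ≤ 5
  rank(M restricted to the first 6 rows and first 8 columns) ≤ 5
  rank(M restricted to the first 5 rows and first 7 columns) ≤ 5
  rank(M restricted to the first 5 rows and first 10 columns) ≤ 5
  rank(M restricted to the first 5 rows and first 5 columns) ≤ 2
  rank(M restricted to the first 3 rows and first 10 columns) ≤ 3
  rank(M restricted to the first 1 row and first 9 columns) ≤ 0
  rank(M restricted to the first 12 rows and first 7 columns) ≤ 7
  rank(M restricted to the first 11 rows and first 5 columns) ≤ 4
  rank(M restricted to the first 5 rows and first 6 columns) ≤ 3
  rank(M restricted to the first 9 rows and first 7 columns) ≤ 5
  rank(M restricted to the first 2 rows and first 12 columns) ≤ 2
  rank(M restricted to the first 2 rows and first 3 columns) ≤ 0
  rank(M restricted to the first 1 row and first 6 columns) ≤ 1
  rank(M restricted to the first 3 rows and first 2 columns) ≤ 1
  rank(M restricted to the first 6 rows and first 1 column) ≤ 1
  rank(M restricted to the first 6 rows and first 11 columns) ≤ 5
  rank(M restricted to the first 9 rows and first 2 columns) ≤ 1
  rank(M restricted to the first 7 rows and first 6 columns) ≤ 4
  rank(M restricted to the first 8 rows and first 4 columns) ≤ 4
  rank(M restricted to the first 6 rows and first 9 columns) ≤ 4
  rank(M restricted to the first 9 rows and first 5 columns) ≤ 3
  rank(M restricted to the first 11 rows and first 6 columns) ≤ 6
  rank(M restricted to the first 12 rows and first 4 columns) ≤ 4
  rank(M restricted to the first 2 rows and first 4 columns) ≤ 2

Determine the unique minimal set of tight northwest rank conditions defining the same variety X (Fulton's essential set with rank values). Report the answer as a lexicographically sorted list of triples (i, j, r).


Computing R[i][j] = min implied NW-rank bound (n=12, 51 conditions):

  i=1: 0, 0, 0, 0, 0, 0, 0, 0, 0, 1, 1, 1
  i=2: 0, 0, 0, 0, 0, 0, 1, 1, 1, 2, 2, 2
  i=3: 1, 1, 1, 1, 1, 1, 2, 2, 2, 3, 3, 3
  i=4: 1, 1, 1, 1, 1, 2, 3, 3, 3, 4, 4, 4
  i=5: 1, 1, 2, 2, 2, 3, 4, 4, 4, 5, 5, 5
  i=6: 1, 1, 2, 2, 2, 3, 4, 4, 4, 5, 5, 6
  i=7: 1, 1, 2, 3, 3, 4, 5, 5, 5, 6, 6, 7
  i=8: 1, 1, 2, 3, 3, 4, 5, 5, 6, 7, 7, 8
  i=9: 1, 1, 2, 3, 3, 4, 5, 6, 7, 8, 8, 9
  i=10: 1, 2, 3, 4, 4, 5, 6, 7, 8, 9, 9, 10
  i=11: 1, 2, 3, 4, 4, 5, 6, 7, 8, 9, 10, 11
  i=12: 1, 2, 3, 4, 5, 6, 7, 8, 9, 10, 11, 12

so w = (10, 7, 1, 6, 3, 12, 4, 9, 8, 2, 11, 5).

Fulton essential set (10 of the 33 Rothe cells):

[(1, 9, 0), (2, 6, 0), (4, 5, 1), (6, 5, 2), (6, 9, 4), (6, 11, 5), (8, 8, 5), (9, 2, 1), (9, 5, 3), (11, 5, 4)]


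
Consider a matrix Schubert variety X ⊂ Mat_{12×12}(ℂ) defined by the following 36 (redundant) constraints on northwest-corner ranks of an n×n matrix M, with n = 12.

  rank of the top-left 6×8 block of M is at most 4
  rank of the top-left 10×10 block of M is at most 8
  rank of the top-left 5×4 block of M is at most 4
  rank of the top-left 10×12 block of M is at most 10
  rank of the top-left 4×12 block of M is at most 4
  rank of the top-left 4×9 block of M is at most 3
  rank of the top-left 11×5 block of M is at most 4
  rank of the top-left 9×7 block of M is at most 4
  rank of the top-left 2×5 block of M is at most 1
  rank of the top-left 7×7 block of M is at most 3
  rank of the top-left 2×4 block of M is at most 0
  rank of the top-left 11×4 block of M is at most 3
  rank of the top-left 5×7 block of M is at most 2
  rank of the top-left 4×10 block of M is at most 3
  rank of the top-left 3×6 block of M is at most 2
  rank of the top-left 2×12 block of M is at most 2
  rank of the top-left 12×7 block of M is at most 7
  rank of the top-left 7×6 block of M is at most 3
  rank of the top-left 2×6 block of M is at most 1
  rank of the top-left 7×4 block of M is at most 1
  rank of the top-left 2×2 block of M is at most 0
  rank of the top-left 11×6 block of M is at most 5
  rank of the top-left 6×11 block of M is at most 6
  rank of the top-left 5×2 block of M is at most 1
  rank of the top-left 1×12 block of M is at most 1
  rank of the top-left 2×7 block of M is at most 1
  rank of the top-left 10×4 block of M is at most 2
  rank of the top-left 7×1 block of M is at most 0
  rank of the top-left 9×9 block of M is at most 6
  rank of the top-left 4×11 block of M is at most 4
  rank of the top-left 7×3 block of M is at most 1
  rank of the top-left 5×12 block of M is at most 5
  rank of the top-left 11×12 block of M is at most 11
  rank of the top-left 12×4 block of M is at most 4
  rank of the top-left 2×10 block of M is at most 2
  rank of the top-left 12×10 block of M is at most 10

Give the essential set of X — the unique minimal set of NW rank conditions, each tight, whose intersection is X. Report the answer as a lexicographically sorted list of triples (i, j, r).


Recovering R(i,j) via the rank-extension bound from the 36 conditions:

  R[1]: 0, 0, 0, 0, 1, 1, 1, 1, 1, 1, 1, 1
  R[2]: 0, 0, 0, 0, 1, 1, 1, 2, 2, 2, 2, 2
  R[3]: 0, 1, 1, 1, 2, 2, 2, 3, 3, 3, 3, 3
  R[4]: 0, 1, 1, 1, 2, 2, 2, 3, 3, 3, 4, 4
  R[5]: 0, 1, 1, 1, 2, 2, 2, 3, 4, 4, 5, 5
  R[6]: 0, 1, 1, 1, 2, 3, 3, 4, 5, 5, 6, 6
  R[7]: 0, 1, 1, 1, 2, 3, 3, 4, 5, 6, 7, 7
  R[8]: 1, 2, 2, 2, 3, 4, 4, 5, 6, 7, 8, 8
  R[9]: 1, 2, 2, 2, 3, 4, 4, 5, 6, 7, 8, 9
  R[10]: 1, 2, 2, 2, 3, 4, 5, 6, 7, 8, 9, 10
  R[11]: 1, 2, 3, 3, 4, 5, 6, 7, 8, 9, 10, 11
  R[12]: 1, 2, 3, 4, 5, 6, 7, 8, 9, 10, 11, 12

giving w = (5, 8, 2, 11, 9, 6, 10, 1, 12, 7, 3, 4) via Δ²R.

ℓ(w)=35; the 9 essential cells (i,j,r):

[(2, 4, 0), (2, 7, 1), (4, 10, 3), (5, 7, 2), (7, 1, 0), (7, 4, 1), (7, 7, 3), (9, 7, 4), (10, 4, 2)]


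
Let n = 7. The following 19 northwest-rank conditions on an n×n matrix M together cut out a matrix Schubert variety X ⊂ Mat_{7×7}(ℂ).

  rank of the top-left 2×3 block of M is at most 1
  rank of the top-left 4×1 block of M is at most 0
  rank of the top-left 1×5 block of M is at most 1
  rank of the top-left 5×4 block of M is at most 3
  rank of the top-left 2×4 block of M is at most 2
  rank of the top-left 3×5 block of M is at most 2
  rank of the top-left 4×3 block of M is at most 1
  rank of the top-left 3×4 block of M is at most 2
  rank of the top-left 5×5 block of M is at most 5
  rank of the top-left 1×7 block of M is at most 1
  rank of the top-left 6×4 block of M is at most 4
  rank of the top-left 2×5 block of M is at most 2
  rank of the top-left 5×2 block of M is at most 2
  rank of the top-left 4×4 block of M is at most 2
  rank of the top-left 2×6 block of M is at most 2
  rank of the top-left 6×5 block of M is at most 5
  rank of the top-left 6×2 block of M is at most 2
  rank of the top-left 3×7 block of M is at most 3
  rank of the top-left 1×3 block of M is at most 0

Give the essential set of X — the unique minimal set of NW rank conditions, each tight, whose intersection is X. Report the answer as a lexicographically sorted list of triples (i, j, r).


Computing R[i][j] = min implied NW-rank bound (n=7, 19 conditions):

  i=1: 0  0  0  1  1  1  1
  i=2: 0  1  1  2  2  2  2
  i=3: 0  1  1  2  2  3  3
  i=4: 0  1  1  2  3  4  4
  i=5: 1  2  2  3  4  5  5
  i=6: 1  2  3  4  5  6  6
  i=7: 1  2  3  4  5  6  7

second differences of R give the permutation w = (4, 2, 6, 5, 1, 3, 7).

ℓ(w)=9; the 4 essential cells (i,j,r):

[(1, 3, 0), (3, 5, 2), (4, 1, 0), (4, 3, 1)]


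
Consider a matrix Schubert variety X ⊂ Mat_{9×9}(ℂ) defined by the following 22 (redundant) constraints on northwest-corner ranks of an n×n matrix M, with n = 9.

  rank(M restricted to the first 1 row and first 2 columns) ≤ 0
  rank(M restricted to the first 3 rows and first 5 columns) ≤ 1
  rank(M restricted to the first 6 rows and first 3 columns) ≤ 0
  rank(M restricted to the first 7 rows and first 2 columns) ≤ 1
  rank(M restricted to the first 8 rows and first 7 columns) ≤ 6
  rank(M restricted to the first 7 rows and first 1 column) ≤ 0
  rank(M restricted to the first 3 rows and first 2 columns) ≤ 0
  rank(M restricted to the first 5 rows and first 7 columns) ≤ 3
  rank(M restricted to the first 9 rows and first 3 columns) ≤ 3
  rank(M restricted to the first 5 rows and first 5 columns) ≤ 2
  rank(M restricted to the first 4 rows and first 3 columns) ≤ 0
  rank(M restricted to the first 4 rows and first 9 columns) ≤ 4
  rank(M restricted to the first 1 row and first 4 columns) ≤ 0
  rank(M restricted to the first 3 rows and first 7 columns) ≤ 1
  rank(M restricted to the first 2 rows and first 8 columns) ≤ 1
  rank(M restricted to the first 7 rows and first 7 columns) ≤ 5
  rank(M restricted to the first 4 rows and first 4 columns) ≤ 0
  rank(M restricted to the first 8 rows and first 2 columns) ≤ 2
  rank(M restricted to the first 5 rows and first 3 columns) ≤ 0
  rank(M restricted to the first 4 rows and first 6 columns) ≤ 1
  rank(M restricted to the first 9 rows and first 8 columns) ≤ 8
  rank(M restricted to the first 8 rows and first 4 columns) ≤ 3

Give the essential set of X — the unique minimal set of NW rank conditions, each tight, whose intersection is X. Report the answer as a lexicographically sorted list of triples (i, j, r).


Recovering R(i,j) via the rank-extension bound from the 22 conditions:

  i=1: 0 | 0 | 0 | 0 | 1 | 1 | 1 | 1 | 1
  i=2: 0 | 0 | 0 | 0 | 1 | 1 | 1 | 1 | 2
  i=3: 0 | 0 | 0 | 0 | 1 | 1 | 1 | 2 | 3
  i=4: 0 | 0 | 0 | 0 | 1 | 1 | 2 | 3 | 4
  i=5: 0 | 0 | 0 | 1 | 2 | 2 | 3 | 4 | 5
  i=6: 0 | 0 | 0 | 1 | 2 | 3 | 4 | 5 | 6
  i=7: 0 | 1 | 1 | 2 | 3 | 4 | 5 | 6 | 7
  i=8: 1 | 2 | 2 | 3 | 4 | 5 | 6 | 7 | 8
  i=9: 1 | 2 | 3 | 4 | 5 | 6 | 7 | 8 | 9

hence w(1..9) = (5, 9, 8, 7, 4, 6, 2, 1, 3).

D(w) has 29 cells with 6 SE-corners; essential set:

[(2, 8, 1), (3, 7, 1), (4, 4, 0), (4, 6, 1), (6, 3, 0), (7, 1, 0)]


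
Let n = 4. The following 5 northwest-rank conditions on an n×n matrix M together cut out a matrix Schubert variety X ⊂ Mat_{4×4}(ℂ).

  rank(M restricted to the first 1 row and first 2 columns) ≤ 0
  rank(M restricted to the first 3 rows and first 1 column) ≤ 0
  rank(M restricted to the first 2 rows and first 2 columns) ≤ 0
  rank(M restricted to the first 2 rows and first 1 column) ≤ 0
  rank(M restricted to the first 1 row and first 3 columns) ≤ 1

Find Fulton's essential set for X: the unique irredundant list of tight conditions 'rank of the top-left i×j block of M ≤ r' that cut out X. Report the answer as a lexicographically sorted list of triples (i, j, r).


Computing R[i][j] = min implied NW-rank bound (n=4, 5 conditions):

  row 1: 0 0 1 1
  row 2: 0 0 1 2
  row 3: 0 1 2 3
  row 4: 1 2 3 4

second differences of R give the permutation w = (3, 4, 2, 1).

Fulton essential set (2 of the 5 Rothe cells):

[(2, 2, 0), (3, 1, 0)]


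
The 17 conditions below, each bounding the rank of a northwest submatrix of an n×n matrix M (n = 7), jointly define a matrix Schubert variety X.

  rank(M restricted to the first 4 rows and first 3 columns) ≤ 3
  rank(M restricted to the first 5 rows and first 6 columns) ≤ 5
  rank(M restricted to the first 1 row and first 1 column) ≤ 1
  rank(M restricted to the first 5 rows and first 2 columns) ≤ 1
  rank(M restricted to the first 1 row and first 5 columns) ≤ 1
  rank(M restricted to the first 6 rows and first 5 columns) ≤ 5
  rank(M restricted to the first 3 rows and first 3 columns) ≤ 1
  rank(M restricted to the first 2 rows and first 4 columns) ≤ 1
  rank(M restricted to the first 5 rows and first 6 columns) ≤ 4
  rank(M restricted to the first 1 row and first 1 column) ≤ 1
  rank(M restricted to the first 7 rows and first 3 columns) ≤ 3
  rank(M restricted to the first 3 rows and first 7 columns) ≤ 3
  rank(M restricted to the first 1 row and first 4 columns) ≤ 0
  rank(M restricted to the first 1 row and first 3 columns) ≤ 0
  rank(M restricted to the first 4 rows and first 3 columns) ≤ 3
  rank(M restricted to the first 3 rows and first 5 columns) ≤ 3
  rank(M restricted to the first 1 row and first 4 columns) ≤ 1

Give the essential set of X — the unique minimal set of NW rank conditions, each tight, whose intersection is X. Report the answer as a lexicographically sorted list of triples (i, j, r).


Computing R[i][j] = min implied NW-rank bound (n=7, 17 conditions):

  R[1]: 0  0  0  0  1  1  1
  R[2]: 1  1  1  1  2  2  2
  R[3]: 1  1  1  2  3  3  3
  R[4]: 1  1  2  3  4  4  4
  R[5]: 1  1  2  3  4  4  5
  R[6]: 1  2  3  4  5  5  6
  R[7]: 1  2  3  4  5  6  7

second differences of R give the permutation w = (5, 1, 4, 3, 7, 2, 6).

4 SE-corners of the 9-cell Rothe diagram give Ess(w):

[(1, 4, 0), (3, 3, 1), (5, 2, 1), (5, 6, 4)]


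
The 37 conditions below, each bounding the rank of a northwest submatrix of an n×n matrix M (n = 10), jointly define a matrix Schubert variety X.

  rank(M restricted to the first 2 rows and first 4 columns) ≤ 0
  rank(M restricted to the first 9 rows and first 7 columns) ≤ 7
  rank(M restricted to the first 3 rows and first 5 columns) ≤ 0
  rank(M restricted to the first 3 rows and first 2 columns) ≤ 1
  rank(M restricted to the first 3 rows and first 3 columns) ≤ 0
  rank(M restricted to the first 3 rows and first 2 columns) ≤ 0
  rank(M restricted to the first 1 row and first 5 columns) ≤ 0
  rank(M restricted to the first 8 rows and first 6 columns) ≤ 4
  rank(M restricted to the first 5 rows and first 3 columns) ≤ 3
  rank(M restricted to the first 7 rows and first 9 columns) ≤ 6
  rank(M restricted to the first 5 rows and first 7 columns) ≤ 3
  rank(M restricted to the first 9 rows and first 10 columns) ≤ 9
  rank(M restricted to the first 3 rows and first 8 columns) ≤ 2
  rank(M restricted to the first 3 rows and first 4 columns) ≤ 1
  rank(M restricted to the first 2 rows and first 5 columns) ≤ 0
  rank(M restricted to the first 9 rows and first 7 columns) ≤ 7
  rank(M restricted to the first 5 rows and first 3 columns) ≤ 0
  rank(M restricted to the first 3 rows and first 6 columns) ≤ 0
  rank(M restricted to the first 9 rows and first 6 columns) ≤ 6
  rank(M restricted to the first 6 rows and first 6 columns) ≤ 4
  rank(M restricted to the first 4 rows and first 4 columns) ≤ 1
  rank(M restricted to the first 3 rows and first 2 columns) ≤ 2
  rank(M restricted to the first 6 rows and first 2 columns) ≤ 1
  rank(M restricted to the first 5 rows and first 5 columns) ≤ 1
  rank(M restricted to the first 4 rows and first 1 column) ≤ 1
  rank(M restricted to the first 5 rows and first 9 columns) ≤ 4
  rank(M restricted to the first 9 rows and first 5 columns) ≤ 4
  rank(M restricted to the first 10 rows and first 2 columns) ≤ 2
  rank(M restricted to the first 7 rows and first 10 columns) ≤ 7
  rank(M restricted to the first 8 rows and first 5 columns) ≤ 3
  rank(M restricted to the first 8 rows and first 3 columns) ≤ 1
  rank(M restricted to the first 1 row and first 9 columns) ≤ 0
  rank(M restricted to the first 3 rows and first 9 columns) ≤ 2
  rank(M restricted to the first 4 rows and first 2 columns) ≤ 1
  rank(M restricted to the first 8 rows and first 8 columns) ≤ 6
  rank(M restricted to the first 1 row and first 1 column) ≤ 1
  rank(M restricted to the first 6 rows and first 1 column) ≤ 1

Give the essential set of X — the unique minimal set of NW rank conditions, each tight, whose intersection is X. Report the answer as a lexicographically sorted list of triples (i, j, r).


Recovering R(i,j) via the rank-extension bound from the 37 conditions:

  i=1: 0, 0, 0, 0, 0, 0, 0, 0, 0, 1
  i=2: 0, 0, 0, 0, 0, 0, 1, 1, 1, 2
  i=3: 0, 0, 0, 0, 0, 0, 1, 2, 2, 3
  i=4: 0, 0, 0, 1, 1, 1, 2, 3, 3, 4
  i=5: 0, 0, 0, 1, 1, 2, 3, 4, 4, 5
  i=6: 1, 1, 1, 2, 2, 3, 4, 5, 5, 6
  i=7: 1, 1, 1, 2, 3, 4, 5, 6, 6, 7
  i=8: 1, 1, 1, 2, 3, 4, 5, 6, 7, 8
  i=9: 1, 2, 2, 3, 4, 5, 6, 7, 8, 9
  i=10: 1, 2, 3, 4, 5, 6, 7, 8, 9, 10

reading off 1-entries of Δ²R: w = (10, 7, 8, 4, 6, 1, 5, 9, 2, 3).

ℓ(w)=32; the 5 essential cells (i,j,r):

[(1, 9, 0), (3, 6, 0), (5, 3, 0), (5, 5, 1), (8, 3, 1)]


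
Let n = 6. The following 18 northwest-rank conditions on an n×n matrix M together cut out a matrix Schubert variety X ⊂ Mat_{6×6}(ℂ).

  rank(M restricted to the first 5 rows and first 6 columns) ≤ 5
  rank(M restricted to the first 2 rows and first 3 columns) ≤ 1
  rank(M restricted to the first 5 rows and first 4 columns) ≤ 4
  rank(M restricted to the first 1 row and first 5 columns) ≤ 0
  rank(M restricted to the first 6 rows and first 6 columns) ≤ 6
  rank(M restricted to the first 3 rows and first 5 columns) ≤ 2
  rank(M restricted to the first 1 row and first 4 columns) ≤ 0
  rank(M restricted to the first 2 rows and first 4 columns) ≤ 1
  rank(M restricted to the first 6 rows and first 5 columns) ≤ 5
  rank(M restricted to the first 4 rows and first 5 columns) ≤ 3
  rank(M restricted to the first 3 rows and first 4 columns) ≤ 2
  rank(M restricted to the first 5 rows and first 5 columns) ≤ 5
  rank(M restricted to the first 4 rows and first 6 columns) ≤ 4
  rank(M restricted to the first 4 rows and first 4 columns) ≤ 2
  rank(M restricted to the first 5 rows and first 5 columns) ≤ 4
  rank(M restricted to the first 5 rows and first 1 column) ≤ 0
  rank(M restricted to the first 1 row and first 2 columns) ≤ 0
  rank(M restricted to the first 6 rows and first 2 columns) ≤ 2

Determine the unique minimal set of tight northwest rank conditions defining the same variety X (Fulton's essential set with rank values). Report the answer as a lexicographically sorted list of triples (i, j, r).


Propagating the 18 rank bounds to every northwest block:

  0, 0, 0, 0, 0, 1
  0, 1, 1, 1, 1, 2
  0, 1, 2, 2, 2, 3
  0, 1, 2, 2, 3, 4
  0, 1, 2, 3, 4, 5
  1, 2, 3, 4, 5, 6

the unique w with this rank table is (6, 2, 3, 5, 4, 1).

Rothe diagram D(w) (10 cells), 3 SE-corners (essential conditions):

[(1, 5, 0), (4, 4, 2), (5, 1, 0)]


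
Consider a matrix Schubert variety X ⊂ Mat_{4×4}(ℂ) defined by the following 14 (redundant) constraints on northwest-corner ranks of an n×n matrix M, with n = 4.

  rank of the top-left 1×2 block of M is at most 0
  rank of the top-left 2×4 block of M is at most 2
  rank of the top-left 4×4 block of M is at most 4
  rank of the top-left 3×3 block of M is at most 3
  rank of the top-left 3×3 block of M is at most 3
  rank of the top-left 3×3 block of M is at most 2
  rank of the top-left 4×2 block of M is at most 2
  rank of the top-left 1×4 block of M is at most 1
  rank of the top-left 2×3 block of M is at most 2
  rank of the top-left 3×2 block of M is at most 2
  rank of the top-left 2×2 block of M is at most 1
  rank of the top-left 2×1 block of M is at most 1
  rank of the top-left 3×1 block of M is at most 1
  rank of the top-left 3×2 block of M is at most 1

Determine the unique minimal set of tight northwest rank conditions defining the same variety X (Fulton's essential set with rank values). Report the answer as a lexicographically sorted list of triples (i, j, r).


Computing R[i][j] = min implied NW-rank bound (n=4, 14 conditions):

  i=1: 0, 0, 1, 1
  i=2: 1, 1, 2, 2
  i=3: 1, 1, 2, 3
  i=4: 1, 2, 3, 4

hence w(1..4) = (3, 1, 4, 2).

ℓ(w)=3; the 2 essential cells (i,j,r):

[(1, 2, 0), (3, 2, 1)]


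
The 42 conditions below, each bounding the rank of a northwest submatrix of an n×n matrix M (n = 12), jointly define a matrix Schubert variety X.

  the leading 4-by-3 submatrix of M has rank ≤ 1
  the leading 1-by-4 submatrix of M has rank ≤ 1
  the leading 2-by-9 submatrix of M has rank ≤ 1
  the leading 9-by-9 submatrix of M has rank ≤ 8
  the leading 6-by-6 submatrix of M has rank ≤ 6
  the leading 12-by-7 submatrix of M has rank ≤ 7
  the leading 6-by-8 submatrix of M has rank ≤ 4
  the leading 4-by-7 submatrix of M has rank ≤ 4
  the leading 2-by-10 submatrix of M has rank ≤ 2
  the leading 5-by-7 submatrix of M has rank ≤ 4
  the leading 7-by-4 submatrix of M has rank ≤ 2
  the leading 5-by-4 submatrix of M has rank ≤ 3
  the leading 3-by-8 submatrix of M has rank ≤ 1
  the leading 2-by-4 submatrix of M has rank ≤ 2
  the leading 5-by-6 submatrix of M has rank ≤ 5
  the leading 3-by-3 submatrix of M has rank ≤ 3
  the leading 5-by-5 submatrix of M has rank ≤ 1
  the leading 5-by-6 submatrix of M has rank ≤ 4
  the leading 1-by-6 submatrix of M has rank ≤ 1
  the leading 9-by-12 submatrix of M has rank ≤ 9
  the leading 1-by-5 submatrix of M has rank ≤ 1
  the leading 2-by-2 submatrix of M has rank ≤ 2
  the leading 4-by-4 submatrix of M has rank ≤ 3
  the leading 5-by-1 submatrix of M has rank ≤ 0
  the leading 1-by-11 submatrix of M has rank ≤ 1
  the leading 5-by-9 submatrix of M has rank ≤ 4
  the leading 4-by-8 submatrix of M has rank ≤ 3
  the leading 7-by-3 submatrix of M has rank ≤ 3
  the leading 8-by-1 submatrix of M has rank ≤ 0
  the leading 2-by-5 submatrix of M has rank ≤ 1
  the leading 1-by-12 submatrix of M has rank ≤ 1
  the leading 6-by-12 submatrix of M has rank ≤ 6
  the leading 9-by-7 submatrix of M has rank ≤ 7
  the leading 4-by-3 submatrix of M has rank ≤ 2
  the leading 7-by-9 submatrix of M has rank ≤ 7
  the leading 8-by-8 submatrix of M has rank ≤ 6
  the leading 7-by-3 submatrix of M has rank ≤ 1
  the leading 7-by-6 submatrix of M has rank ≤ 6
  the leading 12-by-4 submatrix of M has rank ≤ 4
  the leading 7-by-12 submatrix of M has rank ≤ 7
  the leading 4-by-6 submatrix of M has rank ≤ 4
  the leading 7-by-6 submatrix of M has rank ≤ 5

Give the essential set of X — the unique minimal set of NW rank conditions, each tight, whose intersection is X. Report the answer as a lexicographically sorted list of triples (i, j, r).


Reconstructing r_w from the 42 given conditions:

  0 | 1 | 1 | 1 | 1 | 1 | 1 | 1 | 1 | 1 | 1 | 1
  0 | 1 | 1 | 1 | 1 | 1 | 1 | 1 | 1 | 2 | 2 | 2
  0 | 1 | 1 | 1 | 1 | 1 | 1 | 1 | 2 | 3 | 3 | 3
  0 | 1 | 1 | 1 | 1 | 2 | 2 | 2 | 3 | 4 | 4 | 4
  0 | 1 | 1 | 1 | 1 | 2 | 3 | 3 | 4 | 5 | 5 | 5
  0 | 1 | 1 | 2 | 2 | 3 | 4 | 4 | 5 | 6 | 6 | 6
  0 | 1 | 1 | 2 | 3 | 4 | 5 | 5 | 6 | 7 | 7 | 7
  0 | 1 | 2 | 3 | 4 | 5 | 6 | 6 | 7 | 8 | 8 | 8
  1 | 2 | 3 | 4 | 5 | 6 | 7 | 7 | 8 | 9 | 9 | 9
  1 | 2 | 3 | 4 | 5 | 6 | 7 | 8 | 9 | 10 | 10 | 10
  1 | 2 | 3 | 4 | 5 | 6 | 7 | 8 | 9 | 10 | 11 | 11
  1 | 2 | 3 | 4 | 5 | 6 | 7 | 8 | 9 | 10 | 11 | 12

giving w = (2, 10, 9, 6, 7, 4, 5, 3, 1, 8, 11, 12) via Δ²R.

ℓ(w)=29; the 5 essential cells (i,j,r):

[(2, 9, 1), (3, 8, 1), (5, 5, 1), (7, 3, 1), (8, 1, 0)]


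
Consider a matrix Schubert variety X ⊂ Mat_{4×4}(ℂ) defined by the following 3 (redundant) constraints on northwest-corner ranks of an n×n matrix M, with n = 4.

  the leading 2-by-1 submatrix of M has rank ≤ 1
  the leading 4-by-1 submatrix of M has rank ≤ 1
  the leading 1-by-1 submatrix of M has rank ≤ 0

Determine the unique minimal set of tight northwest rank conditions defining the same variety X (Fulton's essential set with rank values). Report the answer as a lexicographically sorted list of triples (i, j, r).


Recovering R(i,j) via the rank-extension bound from the 3 conditions:

  R[1]: 0 | 1 | 1 | 1
  R[2]: 1 | 2 | 2 | 2
  R[3]: 1 | 2 | 3 | 3
  R[4]: 1 | 2 | 3 | 4

hence w(1..4) = (2, 1, 3, 4).

Rothe diagram D(w) (1 cell), 1 SE-corner (essential condition):

[(1, 1, 0)]


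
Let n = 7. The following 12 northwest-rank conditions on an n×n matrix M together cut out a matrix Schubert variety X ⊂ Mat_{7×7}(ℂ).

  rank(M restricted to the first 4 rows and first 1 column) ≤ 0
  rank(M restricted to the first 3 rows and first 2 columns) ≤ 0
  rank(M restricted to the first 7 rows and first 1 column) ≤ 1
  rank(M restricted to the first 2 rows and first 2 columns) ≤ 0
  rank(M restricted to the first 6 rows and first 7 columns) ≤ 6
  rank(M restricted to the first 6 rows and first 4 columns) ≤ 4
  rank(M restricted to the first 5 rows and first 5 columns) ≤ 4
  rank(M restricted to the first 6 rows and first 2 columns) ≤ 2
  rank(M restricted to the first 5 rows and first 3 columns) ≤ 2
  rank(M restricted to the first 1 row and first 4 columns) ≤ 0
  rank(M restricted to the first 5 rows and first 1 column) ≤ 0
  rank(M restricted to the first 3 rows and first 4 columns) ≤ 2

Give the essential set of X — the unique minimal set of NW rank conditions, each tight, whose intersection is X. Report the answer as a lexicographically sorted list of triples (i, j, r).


Recovering R(i,j) via the rank-extension bound from the 12 conditions:

  i=1: 0 0 0 0 1 1 1
  i=2: 0 0 1 1 2 2 2
  i=3: 0 0 1 2 3 3 3
  i=4: 0 1 2 3 4 4 4
  i=5: 0 1 2 3 4 5 5
  i=6: 1 2 3 4 5 6 6
  i=7: 1 2 3 4 5 6 7

second differences of R give the permutation w = (5, 3, 4, 2, 6, 1, 7).

D(w) has 10 cells with 3 SE-corners; essential set:

[(1, 4, 0), (3, 2, 0), (5, 1, 0)]


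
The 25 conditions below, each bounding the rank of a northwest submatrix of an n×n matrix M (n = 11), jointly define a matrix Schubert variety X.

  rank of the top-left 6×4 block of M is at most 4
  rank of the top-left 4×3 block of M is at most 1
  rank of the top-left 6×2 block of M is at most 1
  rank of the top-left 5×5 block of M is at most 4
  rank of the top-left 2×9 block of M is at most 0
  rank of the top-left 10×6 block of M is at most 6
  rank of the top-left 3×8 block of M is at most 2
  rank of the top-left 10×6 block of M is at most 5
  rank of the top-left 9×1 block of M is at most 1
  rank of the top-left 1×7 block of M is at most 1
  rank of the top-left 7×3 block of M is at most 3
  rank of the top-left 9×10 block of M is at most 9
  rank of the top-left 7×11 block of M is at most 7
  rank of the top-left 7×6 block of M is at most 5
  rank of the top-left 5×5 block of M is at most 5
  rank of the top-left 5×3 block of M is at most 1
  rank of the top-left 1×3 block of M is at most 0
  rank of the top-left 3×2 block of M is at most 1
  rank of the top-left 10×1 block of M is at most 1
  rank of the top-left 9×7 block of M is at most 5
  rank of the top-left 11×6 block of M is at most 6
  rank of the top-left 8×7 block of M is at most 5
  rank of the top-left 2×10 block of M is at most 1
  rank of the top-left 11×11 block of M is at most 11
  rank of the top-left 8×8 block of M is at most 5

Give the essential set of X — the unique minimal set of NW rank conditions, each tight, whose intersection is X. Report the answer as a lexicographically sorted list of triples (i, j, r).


Reconstructing r_w from the 25 given conditions:

  0 0 0 0 0 0 0 0 0 1 1
  0 0 0 0 0 0 0 0 0 1 2
  1 1 1 1 1 1 1 1 1 2 3
  1 1 1 2 2 2 2 2 2 3 4
  1 1 1 2 3 3 3 3 3 4 5
  1 1 2 3 4 4 4 4 4 5 6
  1 2 3 4 5 5 5 5 5 6 7
  1 2 3 4 5 5 5 5 6 7 8
  1 2 3 4 5 5 5 6 7 8 9
  1 2 3 4 5 5 6 7 8 9 10
  1 2 3 4 5 6 7 8 9 10 11

giving w = (10, 11, 1, 4, 5, 3, 2, 9, 8, 7, 6) via Δ²R.

ℓ(w)=29; the 6 essential cells (i,j,r):

[(2, 9, 0), (5, 3, 1), (6, 2, 1), (8, 8, 5), (9, 7, 5), (10, 6, 5)]


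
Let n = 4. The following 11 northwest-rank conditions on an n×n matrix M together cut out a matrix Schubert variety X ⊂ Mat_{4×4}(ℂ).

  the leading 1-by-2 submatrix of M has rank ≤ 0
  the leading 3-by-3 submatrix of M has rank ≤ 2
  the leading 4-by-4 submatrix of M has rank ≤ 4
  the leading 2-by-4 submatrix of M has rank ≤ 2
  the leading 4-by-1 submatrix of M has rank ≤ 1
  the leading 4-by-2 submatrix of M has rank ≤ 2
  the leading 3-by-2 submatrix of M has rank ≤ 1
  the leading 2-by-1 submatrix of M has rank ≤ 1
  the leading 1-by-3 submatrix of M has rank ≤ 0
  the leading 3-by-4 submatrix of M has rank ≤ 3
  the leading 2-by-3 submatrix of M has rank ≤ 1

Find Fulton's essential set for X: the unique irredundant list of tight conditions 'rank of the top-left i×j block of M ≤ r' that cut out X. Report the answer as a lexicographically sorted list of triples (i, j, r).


Computing R[i][j] = min implied NW-rank bound (n=4, 11 conditions):

  i=1: 0  0  0  1
  i=2: 1  1  1  2
  i=3: 1  1  2  3
  i=4: 1  2  3  4

the unique w with this rank table is (4, 1, 3, 2).

ℓ(w)=4; the 2 essential cells (i,j,r):

[(1, 3, 0), (3, 2, 1)]


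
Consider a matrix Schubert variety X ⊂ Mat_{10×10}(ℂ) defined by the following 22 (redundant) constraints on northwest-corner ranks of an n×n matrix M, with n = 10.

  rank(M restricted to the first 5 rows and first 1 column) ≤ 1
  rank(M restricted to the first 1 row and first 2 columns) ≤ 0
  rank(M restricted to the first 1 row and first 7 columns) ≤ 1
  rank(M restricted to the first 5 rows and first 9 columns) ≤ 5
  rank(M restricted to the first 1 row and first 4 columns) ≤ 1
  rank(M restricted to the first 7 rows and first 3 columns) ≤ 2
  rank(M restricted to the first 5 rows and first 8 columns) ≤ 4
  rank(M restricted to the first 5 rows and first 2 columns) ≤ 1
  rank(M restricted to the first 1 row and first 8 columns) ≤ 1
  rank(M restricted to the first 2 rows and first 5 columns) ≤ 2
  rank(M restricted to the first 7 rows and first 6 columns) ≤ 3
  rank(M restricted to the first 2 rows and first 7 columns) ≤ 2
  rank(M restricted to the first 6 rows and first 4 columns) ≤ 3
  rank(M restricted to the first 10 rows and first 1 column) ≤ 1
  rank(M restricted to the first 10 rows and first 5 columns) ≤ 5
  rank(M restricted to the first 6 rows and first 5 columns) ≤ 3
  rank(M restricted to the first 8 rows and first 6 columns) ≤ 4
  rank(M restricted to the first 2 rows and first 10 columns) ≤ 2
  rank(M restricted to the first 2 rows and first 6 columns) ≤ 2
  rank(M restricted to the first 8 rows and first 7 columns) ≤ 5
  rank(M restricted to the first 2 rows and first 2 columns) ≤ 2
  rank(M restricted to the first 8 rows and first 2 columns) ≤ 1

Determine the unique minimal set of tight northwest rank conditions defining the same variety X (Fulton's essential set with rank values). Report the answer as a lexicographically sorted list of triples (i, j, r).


Reconstructing r_w from the 22 given conditions:

  row 1: 0 0 1 1 1 1 1 1 1 1
  row 2: 1 1 2 2 2 2 2 2 2 2
  row 3: 1 1 2 3 3 3 3 3 3 3
  row 4: 1 1 2 3 3 3 4 4 4 4
  row 5: 1 1 2 3 3 3 4 4 5 5
  row 6: 1 1 2 3 3 3 4 5 6 6
  row 7: 1 1 2 3 3 3 4 5 6 7
  row 8: 1 1 2 3 4 4 5 6 7 8
  row 9: 1 2 3 4 5 5 6 7 8 9
  row 10: 1 2 3 4 5 6 7 8 9 10

so w = (3, 1, 4, 7, 9, 8, 10, 5, 2, 6).

ℓ(w)=17; the 4 essential cells (i,j,r):

[(1, 2, 0), (5, 8, 4), (7, 6, 3), (8, 2, 1)]


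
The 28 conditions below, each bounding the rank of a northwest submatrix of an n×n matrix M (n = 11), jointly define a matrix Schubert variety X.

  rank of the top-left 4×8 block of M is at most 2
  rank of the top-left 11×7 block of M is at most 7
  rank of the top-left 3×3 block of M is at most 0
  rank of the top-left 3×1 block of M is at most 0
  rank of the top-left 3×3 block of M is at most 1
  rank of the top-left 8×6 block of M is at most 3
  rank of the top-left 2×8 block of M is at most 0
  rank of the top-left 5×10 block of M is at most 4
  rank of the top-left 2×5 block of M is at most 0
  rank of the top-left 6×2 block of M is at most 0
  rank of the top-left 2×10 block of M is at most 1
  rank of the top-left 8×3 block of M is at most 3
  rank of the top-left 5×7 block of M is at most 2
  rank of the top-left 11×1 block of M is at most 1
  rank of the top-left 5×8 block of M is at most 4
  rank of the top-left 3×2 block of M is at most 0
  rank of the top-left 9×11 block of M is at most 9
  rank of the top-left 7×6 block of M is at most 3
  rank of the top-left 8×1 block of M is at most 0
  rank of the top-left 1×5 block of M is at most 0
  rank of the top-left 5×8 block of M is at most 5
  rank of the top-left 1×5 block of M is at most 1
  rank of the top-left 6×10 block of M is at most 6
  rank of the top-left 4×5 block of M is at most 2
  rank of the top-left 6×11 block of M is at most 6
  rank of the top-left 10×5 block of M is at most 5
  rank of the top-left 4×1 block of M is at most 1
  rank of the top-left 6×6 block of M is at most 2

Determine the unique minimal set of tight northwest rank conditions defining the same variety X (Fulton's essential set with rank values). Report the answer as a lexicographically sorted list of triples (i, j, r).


Rank table r_w(11×11) implied by the 28 constraints:

  0, 0, 0, 0, 0, 0, 0, 0, 1, 1, 1
  0, 0, 0, 0, 0, 0, 0, 0, 1, 1, 2
  0, 0, 0, 1, 1, 1, 1, 1, 2, 2, 3
  0, 0, 1, 2, 2, 2, 2, 2, 3, 3, 4
  0, 0, 1, 2, 2, 2, 2, 3, 4, 4, 5
  0, 0, 1, 2, 2, 2, 3, 4, 5, 5, 6
  0, 1, 2, 3, 3, 3, 4, 5, 6, 6, 7
  0, 1, 2, 3, 3, 3, 4, 5, 6, 7, 8
  1, 2, 3, 4, 4, 4, 5, 6, 7, 8, 9
  1, 2, 3, 4, 5, 5, 6, 7, 8, 9, 10
  1, 2, 3, 4, 5, 6, 7, 8, 9, 10, 11

giving w = (9, 11, 4, 3, 8, 7, 2, 10, 1, 5, 6) via Δ²R.

|D(w)|=35, |Ess(w)|=8:

[(2, 8, 0), (2, 10, 1), (3, 3, 0), (5, 7, 2), (6, 2, 0), (6, 6, 2), (8, 1, 0), (8, 6, 3)]


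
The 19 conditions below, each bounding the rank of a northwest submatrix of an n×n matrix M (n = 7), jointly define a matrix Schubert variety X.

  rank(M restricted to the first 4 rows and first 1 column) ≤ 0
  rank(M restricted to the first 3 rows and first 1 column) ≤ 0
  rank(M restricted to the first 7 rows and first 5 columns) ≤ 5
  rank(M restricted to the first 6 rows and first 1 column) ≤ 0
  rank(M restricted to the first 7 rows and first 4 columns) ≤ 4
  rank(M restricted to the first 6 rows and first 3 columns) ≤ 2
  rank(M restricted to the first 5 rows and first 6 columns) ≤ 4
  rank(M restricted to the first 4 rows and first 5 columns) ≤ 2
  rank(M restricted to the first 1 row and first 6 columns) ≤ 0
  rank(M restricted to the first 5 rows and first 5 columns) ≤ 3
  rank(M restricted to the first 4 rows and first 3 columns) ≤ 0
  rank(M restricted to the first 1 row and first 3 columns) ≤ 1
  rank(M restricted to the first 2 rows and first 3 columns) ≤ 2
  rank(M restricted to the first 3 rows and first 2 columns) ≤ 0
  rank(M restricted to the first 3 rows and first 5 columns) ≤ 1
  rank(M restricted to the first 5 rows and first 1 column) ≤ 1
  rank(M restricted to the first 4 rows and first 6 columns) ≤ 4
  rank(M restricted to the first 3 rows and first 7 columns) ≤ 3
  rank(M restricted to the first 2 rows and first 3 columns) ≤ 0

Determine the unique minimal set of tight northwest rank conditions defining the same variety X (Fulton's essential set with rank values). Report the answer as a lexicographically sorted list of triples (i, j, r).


Computing R[i][j] = min implied NW-rank bound (n=7, 19 conditions):

  row 1: 0, 0, 0, 0, 0, 0, 1
  row 2: 0, 0, 0, 1, 1, 1, 2
  row 3: 0, 0, 0, 1, 1, 2, 3
  row 4: 0, 0, 0, 1, 2, 3, 4
  row 5: 0, 1, 1, 2, 3, 4, 5
  row 6: 0, 1, 2, 3, 4, 5, 6
  row 7: 1, 2, 3, 4, 5, 6, 7

giving w = (7, 4, 6, 5, 2, 3, 1) via Δ²R.

ℓ(w)=18; the 4 essential cells (i,j,r):

[(1, 6, 0), (3, 5, 1), (4, 3, 0), (6, 1, 0)]


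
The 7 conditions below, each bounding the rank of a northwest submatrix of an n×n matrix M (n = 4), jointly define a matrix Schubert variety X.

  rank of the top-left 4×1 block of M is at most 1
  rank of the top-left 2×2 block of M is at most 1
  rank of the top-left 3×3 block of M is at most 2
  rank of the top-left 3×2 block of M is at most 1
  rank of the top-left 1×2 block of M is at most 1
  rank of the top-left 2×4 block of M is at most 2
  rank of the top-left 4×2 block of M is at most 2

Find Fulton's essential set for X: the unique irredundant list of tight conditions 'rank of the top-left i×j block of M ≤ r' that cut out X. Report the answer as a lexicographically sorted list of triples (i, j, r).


The tightest implied rank at each (i,j), from the 7 conditions:

  1, 1, 1, 1
  1, 1, 2, 2
  1, 1, 2, 3
  1, 2, 3, 4

second differences of R give the permutation w = (1, 3, 4, 2).

ℓ(w)=2; the 1 essential cell (i,j,r):

[(3, 2, 1)]


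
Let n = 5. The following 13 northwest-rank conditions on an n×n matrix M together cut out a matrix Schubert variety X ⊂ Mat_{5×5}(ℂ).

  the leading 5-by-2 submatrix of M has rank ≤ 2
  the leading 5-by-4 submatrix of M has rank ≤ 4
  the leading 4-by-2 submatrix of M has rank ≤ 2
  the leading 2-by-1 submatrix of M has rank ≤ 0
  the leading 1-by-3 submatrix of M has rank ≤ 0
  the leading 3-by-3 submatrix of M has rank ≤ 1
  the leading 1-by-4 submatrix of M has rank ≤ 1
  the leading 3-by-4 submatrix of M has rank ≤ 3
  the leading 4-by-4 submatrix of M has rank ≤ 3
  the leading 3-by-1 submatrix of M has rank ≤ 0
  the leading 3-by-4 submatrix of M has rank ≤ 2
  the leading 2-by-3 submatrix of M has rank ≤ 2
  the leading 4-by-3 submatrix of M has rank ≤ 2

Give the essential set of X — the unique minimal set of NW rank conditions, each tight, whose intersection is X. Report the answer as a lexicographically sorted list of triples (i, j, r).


Rank table r_w(5×5) implied by the 13 constraints:

  0 | 0 | 0 | 1 | 1
  0 | 1 | 1 | 2 | 2
  0 | 1 | 1 | 2 | 3
  1 | 2 | 2 | 3 | 4
  1 | 2 | 3 | 4 | 5

the unique w with this rank table is (4, 2, 5, 1, 3).

D(w) has 6 cells with 3 SE-corners; essential set:

[(1, 3, 0), (3, 1, 0), (3, 3, 1)]
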